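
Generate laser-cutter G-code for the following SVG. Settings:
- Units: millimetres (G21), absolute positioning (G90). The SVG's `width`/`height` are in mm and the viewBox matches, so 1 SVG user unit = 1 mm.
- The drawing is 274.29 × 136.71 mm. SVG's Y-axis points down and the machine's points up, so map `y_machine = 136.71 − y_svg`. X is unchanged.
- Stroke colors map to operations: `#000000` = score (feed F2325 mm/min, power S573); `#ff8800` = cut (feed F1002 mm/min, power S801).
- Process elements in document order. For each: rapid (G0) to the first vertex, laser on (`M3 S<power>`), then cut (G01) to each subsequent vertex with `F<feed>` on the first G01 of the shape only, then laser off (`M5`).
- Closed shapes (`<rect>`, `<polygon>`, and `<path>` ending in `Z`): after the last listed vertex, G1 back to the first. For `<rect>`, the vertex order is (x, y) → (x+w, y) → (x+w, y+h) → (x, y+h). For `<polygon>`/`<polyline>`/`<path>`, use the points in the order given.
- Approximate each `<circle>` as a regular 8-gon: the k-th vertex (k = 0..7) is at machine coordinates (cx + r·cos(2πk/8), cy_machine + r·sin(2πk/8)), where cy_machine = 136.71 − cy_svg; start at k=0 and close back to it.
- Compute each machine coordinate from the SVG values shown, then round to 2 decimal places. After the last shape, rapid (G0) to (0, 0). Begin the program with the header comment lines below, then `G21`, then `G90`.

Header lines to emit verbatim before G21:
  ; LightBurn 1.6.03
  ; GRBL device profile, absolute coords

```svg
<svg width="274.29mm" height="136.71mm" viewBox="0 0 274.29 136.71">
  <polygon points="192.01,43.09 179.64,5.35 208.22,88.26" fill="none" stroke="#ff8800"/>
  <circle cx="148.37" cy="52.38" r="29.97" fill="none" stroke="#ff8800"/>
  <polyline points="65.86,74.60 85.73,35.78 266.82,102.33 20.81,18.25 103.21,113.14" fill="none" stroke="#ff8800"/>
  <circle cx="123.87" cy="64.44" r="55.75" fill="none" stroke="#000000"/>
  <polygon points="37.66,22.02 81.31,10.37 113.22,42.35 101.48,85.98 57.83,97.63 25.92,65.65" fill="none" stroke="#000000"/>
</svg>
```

; LightBurn 1.6.03
; GRBL device profile, absolute coords
G21
G90
G0 X192.01 Y93.62
M3 S801
G01 X179.64 Y131.36 F1002
G01 X208.22 Y48.45
G01 X192.01 Y93.62
M5
G0 X178.34 Y84.33
M3 S801
G01 X169.56 Y105.52 F1002
G01 X148.37 Y114.30
G01 X127.18 Y105.52
G01 X118.40 Y84.33
G01 X127.18 Y63.14
G01 X148.37 Y54.36
G01 X169.56 Y63.14
G01 X178.34 Y84.33
M5
G0 X65.86 Y62.11
M3 S801
G01 X85.73 Y100.93 F1002
G01 X266.82 Y34.38
G01 X20.81 Y118.46
G01 X103.21 Y23.57
M5
G0 X179.62 Y72.27
M3 S573
G01 X163.29 Y111.69 F2325
G01 X123.87 Y128.02
G01 X84.45 Y111.69
G01 X68.12 Y72.27
G01 X84.45 Y32.85
G01 X123.87 Y16.52
G01 X163.29 Y32.85
G01 X179.62 Y72.27
M5
G0 X37.66 Y114.69
M3 S573
G01 X81.31 Y126.34 F2325
G01 X113.22 Y94.36
G01 X101.48 Y50.73
G01 X57.83 Y39.08
G01 X25.92 Y71.06
G01 X37.66 Y114.69
M5
G0 X0.00 Y0.00

Since the viewBox matches the mm dimensions, user units are millimetres directly. The only transform is the Y-flip y_m = 136.71 − y_svg.

Shape 1 is a closed polygon drawn with `<polygon>`. Its stroke #ff8800 means cut at S801, F1002. After flipping Y the toolpath is (192.01,93.62) → (179.64,131.36) → (208.22,48.45) → (192.01,93.62), returning to the start.

Shape 2 is a circle drawn with `<circle>`. Its stroke #ff8800 means cut at S801, F1002. After flipping Y the toolpath is (178.34,84.33) → (169.56,105.52) → (148.37,114.30) → (127.18,105.52) → (118.40,84.33) → (127.18,63.14) → (148.37,54.36) → (169.56,63.14) → (178.34,84.33), returning to the start.

Shape 3 is a open polyline drawn with `<polyline>`. Its stroke #ff8800 means cut at S801, F1002. After flipping Y the toolpath is (65.86,62.11) → (85.73,100.93) → (266.82,34.38) → (20.81,118.46) → (103.21,23.57).

Shape 4 is a circle drawn with `<circle>`. Its stroke #000000 means score at S573, F2325. After flipping Y the toolpath is (179.62,72.27) → (163.29,111.69) → (123.87,128.02) → (84.45,111.69) → (68.12,72.27) → (84.45,32.85) → (123.87,16.52) → (163.29,32.85) → (179.62,72.27), returning to the start.

Shape 5 is a regular polygon drawn with `<polygon>`. Its stroke #000000 means score at S573, F2325. After flipping Y the toolpath is (37.66,114.69) → (81.31,126.34) → (113.22,94.36) → (101.48,50.73) → (57.83,39.08) → (25.92,71.06) → (37.66,114.69), returning to the start.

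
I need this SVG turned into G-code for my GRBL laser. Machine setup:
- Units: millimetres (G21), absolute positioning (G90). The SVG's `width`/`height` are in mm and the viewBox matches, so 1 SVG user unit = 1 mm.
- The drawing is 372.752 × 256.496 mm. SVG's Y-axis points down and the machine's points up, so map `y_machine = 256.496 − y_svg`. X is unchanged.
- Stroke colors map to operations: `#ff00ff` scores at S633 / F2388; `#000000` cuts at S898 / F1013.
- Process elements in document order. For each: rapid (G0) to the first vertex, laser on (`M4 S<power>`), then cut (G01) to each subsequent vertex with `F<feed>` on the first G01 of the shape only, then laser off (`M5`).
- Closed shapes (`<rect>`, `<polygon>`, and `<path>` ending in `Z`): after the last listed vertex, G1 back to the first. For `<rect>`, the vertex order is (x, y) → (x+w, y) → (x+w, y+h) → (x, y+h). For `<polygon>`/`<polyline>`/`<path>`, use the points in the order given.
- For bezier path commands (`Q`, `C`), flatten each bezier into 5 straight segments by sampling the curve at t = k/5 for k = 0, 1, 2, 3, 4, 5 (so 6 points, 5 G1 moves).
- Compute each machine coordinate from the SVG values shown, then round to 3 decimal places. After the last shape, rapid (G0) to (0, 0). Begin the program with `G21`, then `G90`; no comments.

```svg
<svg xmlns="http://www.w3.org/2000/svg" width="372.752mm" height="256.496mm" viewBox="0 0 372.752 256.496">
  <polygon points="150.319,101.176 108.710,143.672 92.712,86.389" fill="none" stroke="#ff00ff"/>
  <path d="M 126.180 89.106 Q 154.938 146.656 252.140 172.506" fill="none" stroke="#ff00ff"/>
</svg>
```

G21
G90
G0 X150.319 Y155.320
M4 S633
G01 X108.710 Y112.824 F2388
G01 X92.712 Y170.107
G01 X150.319 Y155.320
M5
G0 X126.180 Y167.390
M4 S633
G01 X140.421 Y145.638 F2388
G01 X160.137 Y126.422
G01 X185.329 Y109.742
G01 X215.997 Y95.598
G01 X252.140 Y83.990
M5
G0 X0.000 Y0.000

viewBox `0 0 372.752 256.496` with mm width/height → 1 unit = 1 mm. Flip: y_m = 256.496 − y_svg.

**Shape 1** — `<polygon>` regular polygon, stroke `#ff00ff` → score (S633, F2388). Machine vertices: (150.319,155.320) → (108.710,112.824) → (92.712,170.107) → (150.319,155.320). Closed: final G1 returns to the first vertex.

**Shape 2** — `<path>` quadratic bezier, stroke `#ff00ff` → score (S633, F2388). Control points (SVG): P0=(126.180,89.106), P1=(154.938,146.656), P2=(252.140,172.506); sampled at t=k/5. Machine vertices: (126.180,167.390) → (140.421,145.638) → (160.137,126.422) → (185.329,109.742) → (215.997,95.598) → (252.140,83.990). Open path.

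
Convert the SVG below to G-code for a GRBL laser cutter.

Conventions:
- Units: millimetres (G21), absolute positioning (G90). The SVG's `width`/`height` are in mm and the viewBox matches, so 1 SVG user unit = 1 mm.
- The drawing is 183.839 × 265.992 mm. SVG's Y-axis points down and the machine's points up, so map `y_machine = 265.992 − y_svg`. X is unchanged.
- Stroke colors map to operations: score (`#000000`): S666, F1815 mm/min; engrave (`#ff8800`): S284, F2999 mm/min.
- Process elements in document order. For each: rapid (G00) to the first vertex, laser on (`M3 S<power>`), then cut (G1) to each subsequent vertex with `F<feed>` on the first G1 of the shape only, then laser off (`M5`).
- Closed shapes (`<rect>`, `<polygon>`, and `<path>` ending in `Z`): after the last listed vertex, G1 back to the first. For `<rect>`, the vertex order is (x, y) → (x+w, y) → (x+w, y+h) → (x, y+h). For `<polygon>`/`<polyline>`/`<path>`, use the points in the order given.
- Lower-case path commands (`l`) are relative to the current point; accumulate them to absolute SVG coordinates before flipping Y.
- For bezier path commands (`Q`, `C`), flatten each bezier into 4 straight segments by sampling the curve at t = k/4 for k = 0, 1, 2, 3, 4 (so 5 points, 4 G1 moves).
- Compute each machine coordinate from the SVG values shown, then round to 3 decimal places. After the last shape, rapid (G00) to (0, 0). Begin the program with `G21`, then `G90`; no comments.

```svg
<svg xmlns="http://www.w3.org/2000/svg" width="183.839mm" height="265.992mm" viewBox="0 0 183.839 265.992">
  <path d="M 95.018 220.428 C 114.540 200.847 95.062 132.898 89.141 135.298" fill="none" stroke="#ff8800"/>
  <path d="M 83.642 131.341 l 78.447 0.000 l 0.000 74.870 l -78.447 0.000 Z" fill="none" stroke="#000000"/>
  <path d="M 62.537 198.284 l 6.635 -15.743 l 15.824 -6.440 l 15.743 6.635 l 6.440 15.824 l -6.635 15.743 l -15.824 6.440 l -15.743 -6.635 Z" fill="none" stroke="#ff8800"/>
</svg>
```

G21
G90
G00 X95.018 Y45.564
M3 S284
G1 X103.168 Y67.464 F2999
G1 X101.621 Y96.372
G1 X95.302 Y121.159
G1 X89.141 Y130.694
M5
G00 X83.642 Y134.651
M3 S666
G1 X162.089 Y134.651 F1815
G1 X162.089 Y59.781
G1 X83.642 Y59.781
G1 X83.642 Y134.651
M5
G00 X62.537 Y67.708
M3 S284
G1 X69.172 Y83.451 F2999
G1 X84.996 Y89.891
G1 X100.739 Y83.256
G1 X107.179 Y67.432
G1 X100.544 Y51.689
G1 X84.720 Y45.249
G1 X68.977 Y51.884
G1 X62.537 Y67.708
M5
G00 X0.000 Y0.000

viewBox `0 0 183.839 265.992` with mm width/height → 1 unit = 1 mm. Flip: y_m = 265.992 − y_svg.

**Shape 1** — `<path>` cubic bezier, stroke `#ff8800` → engrave (S284, F2999). Control points (SVG): P0=(95.018,220.428), P1=(114.540,200.847), P2=(95.062,132.898), P3=(89.141,135.298); sampled at t=k/4. Machine vertices: (95.018,45.564) → (103.168,67.464) → (101.621,96.372) → (95.302,121.159) → (89.141,130.694). Open path.

**Shape 2** — `<path>` rectangle, stroke `#000000` → score (S666, F1815). Machine vertices: (83.642,134.651) → (162.089,134.651) → (162.089,59.781) → (83.642,59.781) → (83.642,134.651). Closed: final G1 returns to the first vertex.

**Shape 3** — `<path>` regular polygon, stroke `#ff8800` → engrave (S284, F2999). Machine vertices: (62.537,67.708) → (69.172,83.451) → (84.996,89.891) → (100.739,83.256) → (107.179,67.432) → (100.544,51.689) → (84.720,45.249) → (68.977,51.884) → (62.537,67.708). Closed: final G1 returns to the first vertex.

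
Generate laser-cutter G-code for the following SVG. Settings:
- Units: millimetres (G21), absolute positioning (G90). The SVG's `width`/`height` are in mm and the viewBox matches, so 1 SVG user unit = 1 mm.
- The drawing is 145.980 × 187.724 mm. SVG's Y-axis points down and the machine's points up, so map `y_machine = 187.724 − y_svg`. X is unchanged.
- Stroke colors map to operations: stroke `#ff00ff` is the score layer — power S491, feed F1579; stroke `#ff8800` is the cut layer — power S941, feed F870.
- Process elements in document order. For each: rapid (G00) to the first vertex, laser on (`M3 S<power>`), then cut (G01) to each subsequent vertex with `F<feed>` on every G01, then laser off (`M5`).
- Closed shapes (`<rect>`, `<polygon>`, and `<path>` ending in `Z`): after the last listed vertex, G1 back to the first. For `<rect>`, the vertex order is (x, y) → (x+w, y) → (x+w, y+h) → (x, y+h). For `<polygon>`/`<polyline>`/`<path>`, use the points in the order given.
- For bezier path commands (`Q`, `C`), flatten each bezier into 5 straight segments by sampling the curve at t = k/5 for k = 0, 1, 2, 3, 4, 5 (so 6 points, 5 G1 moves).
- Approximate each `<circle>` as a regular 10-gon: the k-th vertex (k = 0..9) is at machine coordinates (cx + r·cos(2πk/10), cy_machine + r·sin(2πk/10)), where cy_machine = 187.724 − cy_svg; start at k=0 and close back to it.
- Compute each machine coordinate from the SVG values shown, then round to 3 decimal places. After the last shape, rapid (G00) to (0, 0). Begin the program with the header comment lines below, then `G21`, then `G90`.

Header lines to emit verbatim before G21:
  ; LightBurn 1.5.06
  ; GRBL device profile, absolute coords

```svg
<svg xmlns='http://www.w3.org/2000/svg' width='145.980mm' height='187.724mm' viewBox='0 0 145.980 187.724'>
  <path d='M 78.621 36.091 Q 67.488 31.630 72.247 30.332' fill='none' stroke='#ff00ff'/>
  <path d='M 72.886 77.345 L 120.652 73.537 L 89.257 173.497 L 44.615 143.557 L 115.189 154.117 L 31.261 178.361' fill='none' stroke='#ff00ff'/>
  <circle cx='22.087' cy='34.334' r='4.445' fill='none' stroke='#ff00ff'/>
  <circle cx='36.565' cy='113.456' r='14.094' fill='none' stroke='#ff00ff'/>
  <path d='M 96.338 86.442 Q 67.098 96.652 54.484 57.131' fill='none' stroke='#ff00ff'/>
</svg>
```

; LightBurn 1.5.06
; GRBL device profile, absolute coords
G21
G90
G00 X78.621 Y151.633
M3 S491
G01 X74.803 Y153.291 F1579
G01 X72.257 Y154.696 F1579
G01 X70.983 Y155.848 F1579
G01 X70.979 Y156.746 F1579
G01 X72.247 Y157.392 F1579
M5
G00 X72.886 Y110.379
M3 S491
G01 X120.652 Y114.187 F1579
G01 X89.257 Y14.227 F1579
G01 X44.615 Y44.167 F1579
G01 X115.189 Y33.607 F1579
G01 X31.261 Y9.363 F1579
M5
G00 X26.532 Y153.390
M3 S491
G01 X25.683 Y156.003 F1579
G01 X23.461 Y157.617 F1579
G01 X20.713 Y157.617 F1579
G01 X18.491 Y156.003 F1579
G01 X17.642 Y153.390 F1579
G01 X18.491 Y150.777 F1579
G01 X20.713 Y149.163 F1579
G01 X23.461 Y149.163 F1579
G01 X25.683 Y150.777 F1579
G01 X26.532 Y153.390 F1579
M5
G00 X50.659 Y74.268
M3 S491
G01 X47.967 Y82.552 F1579
G01 X40.920 Y87.672 F1579
G01 X32.210 Y87.672 F1579
G01 X25.163 Y82.552 F1579
G01 X22.471 Y74.268 F1579
G01 X25.163 Y65.984 F1579
G01 X32.210 Y60.864 F1579
G01 X40.920 Y60.864 F1579
G01 X47.967 Y65.984 F1579
G01 X50.659 Y74.268 F1579
M5
G00 X96.338 Y101.282
M3 S491
G01 X85.307 Y99.187 F1579
G01 X75.606 Y101.071 F1579
G01 X67.235 Y106.933 F1579
G01 X60.195 Y116.774 F1579
G01 X54.484 Y130.593 F1579
M5
G00 X0.000 Y0.000

Since the viewBox matches the mm dimensions, user units are millimetres directly. The only transform is the Y-flip y_m = 187.724 − y_svg.

Shape 1 is a quadratic bezier drawn with `<path>`. Its stroke #ff00ff means score at S491, F1579. After flipping Y the toolpath is (78.621,151.633) → (74.803,153.291) → (72.257,154.696) → (70.983,155.848) → (70.979,156.746) → (72.247,157.392).

Shape 2 is a open polyline drawn with `<path>`. Its stroke #ff00ff means score at S491, F1579. After flipping Y the toolpath is (72.886,110.379) → (120.652,114.187) → (89.257,14.227) → (44.615,44.167) → (115.189,33.607) → (31.261,9.363).

Shape 3 is a circle drawn with `<circle>`. Its stroke #ff00ff means score at S491, F1579. After flipping Y the toolpath is (26.532,153.390) → (25.683,156.003) → (23.461,157.617) → (20.713,157.617) → (18.491,156.003) → (17.642,153.390) → (18.491,150.777) → (20.713,149.163) → (23.461,149.163) → (25.683,150.777) → (26.532,153.390), returning to the start.

Shape 4 is a circle drawn with `<circle>`. Its stroke #ff00ff means score at S491, F1579. After flipping Y the toolpath is (50.659,74.268) → (47.967,82.552) → (40.920,87.672) → (32.210,87.672) → (25.163,82.552) → (22.471,74.268) → (25.163,65.984) → (32.210,60.864) → (40.920,60.864) → (47.967,65.984) → (50.659,74.268), returning to the start.

Shape 5 is a quadratic bezier drawn with `<path>`. Its stroke #ff00ff means score at S491, F1579. After flipping Y the toolpath is (96.338,101.282) → (85.307,99.187) → (75.606,101.071) → (67.235,106.933) → (60.195,116.774) → (54.484,130.593).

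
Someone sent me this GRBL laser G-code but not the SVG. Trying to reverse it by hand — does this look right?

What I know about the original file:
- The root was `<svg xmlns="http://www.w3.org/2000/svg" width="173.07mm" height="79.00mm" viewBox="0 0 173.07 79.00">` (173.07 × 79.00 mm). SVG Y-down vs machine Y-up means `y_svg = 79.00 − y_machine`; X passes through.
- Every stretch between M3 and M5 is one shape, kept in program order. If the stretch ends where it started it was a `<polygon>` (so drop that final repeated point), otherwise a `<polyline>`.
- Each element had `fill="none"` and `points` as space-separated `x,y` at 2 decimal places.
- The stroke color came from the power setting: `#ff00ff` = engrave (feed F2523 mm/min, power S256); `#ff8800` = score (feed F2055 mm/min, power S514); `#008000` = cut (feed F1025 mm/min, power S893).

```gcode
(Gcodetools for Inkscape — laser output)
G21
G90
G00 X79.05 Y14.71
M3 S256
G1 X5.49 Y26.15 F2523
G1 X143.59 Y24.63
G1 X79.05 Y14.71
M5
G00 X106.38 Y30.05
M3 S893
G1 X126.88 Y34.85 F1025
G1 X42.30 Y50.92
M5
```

<svg xmlns="http://www.w3.org/2000/svg" width="173.07mm" height="79.00mm" viewBox="0 0 173.07 79.00">
  <polygon points="79.05,64.29 5.49,52.85 143.59,54.37" fill="none" stroke="#ff00ff"/>
  <polyline points="106.38,48.95 126.88,44.15 42.30,28.08" fill="none" stroke="#008000"/>
</svg>

y_svg = 79.00 − y_m.

[1] S256→`#ff00ff` (engrave); closed run; points: 79.05,64.29 5.49,52.85 143.59,54.37

[2] S893→`#008000` (cut); open run; points: 106.38,48.95 126.88,44.15 42.30,28.08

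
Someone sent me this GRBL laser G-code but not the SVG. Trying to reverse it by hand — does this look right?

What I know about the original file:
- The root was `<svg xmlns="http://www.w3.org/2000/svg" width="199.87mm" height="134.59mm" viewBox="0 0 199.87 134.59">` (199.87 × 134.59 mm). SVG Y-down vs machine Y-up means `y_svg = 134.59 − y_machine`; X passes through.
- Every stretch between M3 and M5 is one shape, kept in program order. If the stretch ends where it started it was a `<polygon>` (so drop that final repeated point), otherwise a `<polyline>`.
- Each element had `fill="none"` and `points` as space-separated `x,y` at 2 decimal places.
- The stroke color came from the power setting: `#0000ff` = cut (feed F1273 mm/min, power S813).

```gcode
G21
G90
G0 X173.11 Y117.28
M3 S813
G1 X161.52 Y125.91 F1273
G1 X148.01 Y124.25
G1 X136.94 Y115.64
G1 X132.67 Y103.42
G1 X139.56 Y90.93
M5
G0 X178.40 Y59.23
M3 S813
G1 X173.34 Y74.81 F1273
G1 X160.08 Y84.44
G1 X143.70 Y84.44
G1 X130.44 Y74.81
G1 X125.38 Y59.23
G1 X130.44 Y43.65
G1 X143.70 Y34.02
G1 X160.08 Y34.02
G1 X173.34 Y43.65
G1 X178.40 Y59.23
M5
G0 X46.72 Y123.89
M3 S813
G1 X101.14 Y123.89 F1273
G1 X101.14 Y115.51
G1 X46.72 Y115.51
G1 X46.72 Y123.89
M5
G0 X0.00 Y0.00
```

<svg xmlns="http://www.w3.org/2000/svg" width="199.87mm" height="134.59mm" viewBox="0 0 199.87 134.59">
  <polyline points="173.11,17.31 161.52,8.68 148.01,10.34 136.94,18.95 132.67,31.17 139.56,43.66" fill="none" stroke="#0000ff"/>
  <polygon points="178.40,75.36 173.34,59.78 160.08,50.15 143.70,50.15 130.44,59.78 125.38,75.36 130.44,90.94 143.70,100.57 160.08,100.57 173.34,90.94" fill="none" stroke="#0000ff"/>
  <polygon points="46.72,10.70 101.14,10.70 101.14,19.08 46.72,19.08" fill="none" stroke="#0000ff"/>
</svg>

Machine Y-up, SVG Y-down with viewBox height 134.59, so y_svg = 134.59 − y_machine; X carries over. Every run uses S813, so all elements get stroke `#0000ff` (cut).

Run 1: The run is open, so emit a `<polyline>` with points (Y-flipped): 173.11,17.31 161.52,8.68 148.01,10.34 136.94,18.95 132.67,31.17 139.56,43.66.

Run 2: The run returns to its start, so emit a `<polygon>` with points (Y-flipped): 178.40,75.36 173.34,59.78 160.08,50.15 143.70,50.15 130.44,59.78 125.38,75.36 130.44,90.94 143.70,100.57 160.08,100.57 173.34,90.94.

Run 3: The run returns to its start, so emit a `<polygon>` with points (Y-flipped): 46.72,10.70 101.14,10.70 101.14,19.08 46.72,19.08.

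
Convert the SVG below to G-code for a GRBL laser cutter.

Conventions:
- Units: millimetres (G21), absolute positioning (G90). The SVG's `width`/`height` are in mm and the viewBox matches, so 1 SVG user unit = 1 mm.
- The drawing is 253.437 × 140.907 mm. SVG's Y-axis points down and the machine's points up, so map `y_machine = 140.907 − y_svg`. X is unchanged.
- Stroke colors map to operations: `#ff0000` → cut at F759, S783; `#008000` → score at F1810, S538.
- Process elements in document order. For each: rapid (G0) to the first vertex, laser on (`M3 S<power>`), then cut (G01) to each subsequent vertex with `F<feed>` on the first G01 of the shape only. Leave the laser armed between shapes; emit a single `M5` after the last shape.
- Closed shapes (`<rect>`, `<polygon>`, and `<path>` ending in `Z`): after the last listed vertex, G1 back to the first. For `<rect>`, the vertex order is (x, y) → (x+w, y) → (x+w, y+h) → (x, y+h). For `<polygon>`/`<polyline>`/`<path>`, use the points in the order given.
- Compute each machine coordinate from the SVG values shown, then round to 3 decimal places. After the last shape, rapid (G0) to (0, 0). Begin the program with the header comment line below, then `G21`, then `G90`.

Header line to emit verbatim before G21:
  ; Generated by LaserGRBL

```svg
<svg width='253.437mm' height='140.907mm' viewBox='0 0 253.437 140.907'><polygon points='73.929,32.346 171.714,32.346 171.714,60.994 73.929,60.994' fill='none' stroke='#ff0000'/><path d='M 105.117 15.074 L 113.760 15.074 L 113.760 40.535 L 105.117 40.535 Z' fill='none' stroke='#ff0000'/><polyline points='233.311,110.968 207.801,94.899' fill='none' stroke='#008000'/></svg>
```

; Generated by LaserGRBL
G21
G90
G0 X73.929 Y108.561
M3 S783
G01 X171.714 Y108.561 F759
G01 X171.714 Y79.913
G01 X73.929 Y79.913
G01 X73.929 Y108.561
G0 X105.117 Y125.833
M3 S783
G01 X113.760 Y125.833 F759
G01 X113.760 Y100.372
G01 X105.117 Y100.372
G01 X105.117 Y125.833
G0 X233.311 Y29.939
M3 S538
G01 X207.801 Y46.008 F1810
M5
G0 X0.000 Y0.000

1 u = 1 mm; y_m = 140.907 − y.

[1] `<polygon>` rectangle, #ff0000→cut S783 F759: (73.929,108.561) → (171.714,108.561) → (171.714,79.913) → (73.929,79.913) → (73.929,108.561) (closed)

[2] `<path>` rectangle, #ff0000→cut S783 F759: (105.117,125.833) → (113.760,125.833) → (113.760,100.372) → (105.117,100.372) → (105.117,125.833) (closed)

[3] `<polyline>` line segment, #008000→score S538 F1810: (233.311,29.939) → (207.801,46.008)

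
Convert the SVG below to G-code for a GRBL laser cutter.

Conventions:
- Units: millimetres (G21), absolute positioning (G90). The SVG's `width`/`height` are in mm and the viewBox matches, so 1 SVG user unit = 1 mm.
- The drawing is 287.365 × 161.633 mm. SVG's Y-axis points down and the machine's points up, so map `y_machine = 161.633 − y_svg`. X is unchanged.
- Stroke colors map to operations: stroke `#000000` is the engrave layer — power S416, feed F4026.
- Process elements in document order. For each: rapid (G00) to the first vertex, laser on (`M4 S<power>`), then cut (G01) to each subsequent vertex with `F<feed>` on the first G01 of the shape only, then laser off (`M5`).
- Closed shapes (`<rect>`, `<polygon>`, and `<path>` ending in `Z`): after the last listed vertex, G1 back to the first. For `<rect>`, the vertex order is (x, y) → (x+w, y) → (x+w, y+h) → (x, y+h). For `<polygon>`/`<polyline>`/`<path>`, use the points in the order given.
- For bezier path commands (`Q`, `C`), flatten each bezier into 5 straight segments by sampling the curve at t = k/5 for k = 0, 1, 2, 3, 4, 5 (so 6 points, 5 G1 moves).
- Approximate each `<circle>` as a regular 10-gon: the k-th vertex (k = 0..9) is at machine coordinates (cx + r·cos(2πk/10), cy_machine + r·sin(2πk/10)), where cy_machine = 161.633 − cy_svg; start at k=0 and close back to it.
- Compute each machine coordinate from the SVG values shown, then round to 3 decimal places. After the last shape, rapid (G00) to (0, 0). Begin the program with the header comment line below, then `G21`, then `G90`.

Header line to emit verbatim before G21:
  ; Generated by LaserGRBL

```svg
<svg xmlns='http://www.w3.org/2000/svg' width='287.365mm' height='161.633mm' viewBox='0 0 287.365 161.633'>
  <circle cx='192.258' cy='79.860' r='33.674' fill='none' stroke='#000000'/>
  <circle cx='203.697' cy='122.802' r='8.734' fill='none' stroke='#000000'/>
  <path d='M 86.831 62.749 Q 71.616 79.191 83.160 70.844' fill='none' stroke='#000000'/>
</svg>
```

Since the viewBox matches the mm dimensions, user units are millimetres directly. The only transform is the Y-flip y_m = 161.633 − y_svg.

Shape 1 is a circle drawn with `<circle>`. Its stroke #000000 means engrave at S416, F4026. After flipping Y the toolpath is (225.932,81.773) → (219.501,101.566) → (202.664,113.799) → (181.852,113.799) → (165.015,101.566) → (158.584,81.773) → (165.015,61.980) → (181.852,49.747) → (202.664,49.747) → (219.501,61.980) → (225.932,81.773), returning to the start.

Shape 2 is a circle drawn with `<circle>`. Its stroke #000000 means engrave at S416, F4026. After flipping Y the toolpath is (212.431,38.831) → (210.763,43.965) → (206.396,47.138) → (200.998,47.138) → (196.631,43.965) → (194.963,38.831) → (196.631,33.697) → (200.998,30.524) → (206.396,30.524) → (210.763,33.697) → (212.431,38.831), returning to the start.

Shape 3 is a quadratic bezier drawn with `<path>`. Its stroke #000000 means engrave at S416, F4026. After flipping Y the toolpath is (86.831,98.884) → (81.815,93.299) → (78.940,89.697) → (78.206,88.078) → (79.613,88.442) → (83.160,90.789).

; Generated by LaserGRBL
G21
G90
G00 X225.932 Y81.773
M4 S416
G01 X219.501 Y101.566 F4026
G01 X202.664 Y113.799
G01 X181.852 Y113.799
G01 X165.015 Y101.566
G01 X158.584 Y81.773
G01 X165.015 Y61.980
G01 X181.852 Y49.747
G01 X202.664 Y49.747
G01 X219.501 Y61.980
G01 X225.932 Y81.773
M5
G00 X212.431 Y38.831
M4 S416
G01 X210.763 Y43.965 F4026
G01 X206.396 Y47.138
G01 X200.998 Y47.138
G01 X196.631 Y43.965
G01 X194.963 Y38.831
G01 X196.631 Y33.697
G01 X200.998 Y30.524
G01 X206.396 Y30.524
G01 X210.763 Y33.697
G01 X212.431 Y38.831
M5
G00 X86.831 Y98.884
M4 S416
G01 X81.815 Y93.299 F4026
G01 X78.940 Y89.697
G01 X78.206 Y88.078
G01 X79.613 Y88.442
G01 X83.160 Y90.789
M5
G00 X0.000 Y0.000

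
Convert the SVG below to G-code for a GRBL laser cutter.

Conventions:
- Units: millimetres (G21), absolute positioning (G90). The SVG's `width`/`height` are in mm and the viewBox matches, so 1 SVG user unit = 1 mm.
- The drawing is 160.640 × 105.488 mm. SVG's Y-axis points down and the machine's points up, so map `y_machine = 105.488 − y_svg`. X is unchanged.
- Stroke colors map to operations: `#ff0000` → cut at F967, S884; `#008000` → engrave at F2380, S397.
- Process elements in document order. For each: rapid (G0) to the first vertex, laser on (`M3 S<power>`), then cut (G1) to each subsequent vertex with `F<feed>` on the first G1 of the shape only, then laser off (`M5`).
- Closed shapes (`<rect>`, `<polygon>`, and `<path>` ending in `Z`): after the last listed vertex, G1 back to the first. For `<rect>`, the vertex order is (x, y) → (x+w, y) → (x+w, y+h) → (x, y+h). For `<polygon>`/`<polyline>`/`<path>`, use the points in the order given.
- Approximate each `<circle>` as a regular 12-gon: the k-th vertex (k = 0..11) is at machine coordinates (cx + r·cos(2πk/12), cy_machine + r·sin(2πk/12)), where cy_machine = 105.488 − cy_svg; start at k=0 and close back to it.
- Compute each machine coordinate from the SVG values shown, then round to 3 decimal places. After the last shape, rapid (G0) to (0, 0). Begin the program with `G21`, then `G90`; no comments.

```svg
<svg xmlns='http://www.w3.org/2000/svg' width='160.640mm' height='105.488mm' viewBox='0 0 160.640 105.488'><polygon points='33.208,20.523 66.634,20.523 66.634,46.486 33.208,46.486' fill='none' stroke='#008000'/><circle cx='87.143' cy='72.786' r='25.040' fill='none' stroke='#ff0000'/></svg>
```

G21
G90
G0 X33.208 Y84.965
M3 S397
G1 X66.634 Y84.965 F2380
G1 X66.634 Y59.002
G1 X33.208 Y59.002
G1 X33.208 Y84.965
M5
G0 X112.183 Y32.702
M3 S884
G1 X108.828 Y45.222 F967
G1 X99.663 Y54.387
G1 X87.143 Y57.742
G1 X74.623 Y54.387
G1 X65.458 Y45.222
G1 X62.103 Y32.702
G1 X65.458 Y20.182
G1 X74.623 Y11.017
G1 X87.143 Y7.662
G1 X99.663 Y11.017
G1 X108.828 Y20.182
G1 X112.183 Y32.702
M5
G0 X0.000 Y0.000

1 u = 1 mm; y_m = 105.488 − y.

[1] `<polygon>` rectangle, #008000→engrave S397 F2380: (33.208,84.965) → (66.634,84.965) → (66.634,59.002) → (33.208,59.002) → (33.208,84.965) (closed)

[2] `<circle>` circle, #ff0000→cut S884 F967: (112.183,32.702) → (108.828,45.222) → (99.663,54.387) → (87.143,57.742) → (74.623,54.387) → (65.458,45.222) → (62.103,32.702) → (65.458,20.182) → (74.623,11.017) → (87.143,7.662) → (99.663,11.017) → (108.828,20.182) → (112.183,32.702) (closed)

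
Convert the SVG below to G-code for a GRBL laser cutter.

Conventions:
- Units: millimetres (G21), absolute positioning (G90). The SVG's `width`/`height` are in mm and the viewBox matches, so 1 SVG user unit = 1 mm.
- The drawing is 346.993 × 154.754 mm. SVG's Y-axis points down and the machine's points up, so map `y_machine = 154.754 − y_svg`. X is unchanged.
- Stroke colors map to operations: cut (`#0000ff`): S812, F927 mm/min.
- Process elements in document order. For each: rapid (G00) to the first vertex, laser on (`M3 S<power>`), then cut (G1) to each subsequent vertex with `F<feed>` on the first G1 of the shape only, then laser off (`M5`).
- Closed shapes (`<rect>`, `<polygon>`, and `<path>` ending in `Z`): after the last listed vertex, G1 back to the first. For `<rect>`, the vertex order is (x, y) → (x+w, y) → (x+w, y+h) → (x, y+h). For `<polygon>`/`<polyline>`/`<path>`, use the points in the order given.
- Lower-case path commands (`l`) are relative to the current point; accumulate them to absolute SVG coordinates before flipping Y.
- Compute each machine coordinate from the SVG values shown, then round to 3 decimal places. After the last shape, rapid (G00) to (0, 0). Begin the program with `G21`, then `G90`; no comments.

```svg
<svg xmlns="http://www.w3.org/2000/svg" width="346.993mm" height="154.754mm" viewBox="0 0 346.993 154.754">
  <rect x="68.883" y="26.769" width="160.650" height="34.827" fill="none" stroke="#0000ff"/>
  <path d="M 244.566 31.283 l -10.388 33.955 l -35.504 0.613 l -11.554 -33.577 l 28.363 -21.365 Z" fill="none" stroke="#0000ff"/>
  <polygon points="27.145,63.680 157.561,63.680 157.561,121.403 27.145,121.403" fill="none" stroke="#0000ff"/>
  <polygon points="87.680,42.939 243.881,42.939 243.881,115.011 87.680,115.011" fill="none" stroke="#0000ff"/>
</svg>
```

1 u = 1 mm; y_m = 154.754 − y.

[1] `<rect>` rectangle, #0000ff→cut S812 F927: (68.883,127.985) → (229.533,127.985) → (229.533,93.158) → (68.883,93.158) → (68.883,127.985) (closed)

[2] `<path>` regular polygon, #0000ff→cut S812 F927: (244.566,123.471) → (234.178,89.516) → (198.674,88.903) → (187.120,122.480) → (215.483,143.845) → (244.566,123.471) (closed)

[3] `<polygon>` rectangle, #0000ff→cut S812 F927: (27.145,91.074) → (157.561,91.074) → (157.561,33.351) → (27.145,33.351) → (27.145,91.074) (closed)

[4] `<polygon>` rectangle, #0000ff→cut S812 F927: (87.680,111.815) → (243.881,111.815) → (243.881,39.743) → (87.680,39.743) → (87.680,111.815) (closed)

G21
G90
G00 X68.883 Y127.985
M3 S812
G1 X229.533 Y127.985 F927
G1 X229.533 Y93.158
G1 X68.883 Y93.158
G1 X68.883 Y127.985
M5
G00 X244.566 Y123.471
M3 S812
G1 X234.178 Y89.516 F927
G1 X198.674 Y88.903
G1 X187.120 Y122.480
G1 X215.483 Y143.845
G1 X244.566 Y123.471
M5
G00 X27.145 Y91.074
M3 S812
G1 X157.561 Y91.074 F927
G1 X157.561 Y33.351
G1 X27.145 Y33.351
G1 X27.145 Y91.074
M5
G00 X87.680 Y111.815
M3 S812
G1 X243.881 Y111.815 F927
G1 X243.881 Y39.743
G1 X87.680 Y39.743
G1 X87.680 Y111.815
M5
G00 X0.000 Y0.000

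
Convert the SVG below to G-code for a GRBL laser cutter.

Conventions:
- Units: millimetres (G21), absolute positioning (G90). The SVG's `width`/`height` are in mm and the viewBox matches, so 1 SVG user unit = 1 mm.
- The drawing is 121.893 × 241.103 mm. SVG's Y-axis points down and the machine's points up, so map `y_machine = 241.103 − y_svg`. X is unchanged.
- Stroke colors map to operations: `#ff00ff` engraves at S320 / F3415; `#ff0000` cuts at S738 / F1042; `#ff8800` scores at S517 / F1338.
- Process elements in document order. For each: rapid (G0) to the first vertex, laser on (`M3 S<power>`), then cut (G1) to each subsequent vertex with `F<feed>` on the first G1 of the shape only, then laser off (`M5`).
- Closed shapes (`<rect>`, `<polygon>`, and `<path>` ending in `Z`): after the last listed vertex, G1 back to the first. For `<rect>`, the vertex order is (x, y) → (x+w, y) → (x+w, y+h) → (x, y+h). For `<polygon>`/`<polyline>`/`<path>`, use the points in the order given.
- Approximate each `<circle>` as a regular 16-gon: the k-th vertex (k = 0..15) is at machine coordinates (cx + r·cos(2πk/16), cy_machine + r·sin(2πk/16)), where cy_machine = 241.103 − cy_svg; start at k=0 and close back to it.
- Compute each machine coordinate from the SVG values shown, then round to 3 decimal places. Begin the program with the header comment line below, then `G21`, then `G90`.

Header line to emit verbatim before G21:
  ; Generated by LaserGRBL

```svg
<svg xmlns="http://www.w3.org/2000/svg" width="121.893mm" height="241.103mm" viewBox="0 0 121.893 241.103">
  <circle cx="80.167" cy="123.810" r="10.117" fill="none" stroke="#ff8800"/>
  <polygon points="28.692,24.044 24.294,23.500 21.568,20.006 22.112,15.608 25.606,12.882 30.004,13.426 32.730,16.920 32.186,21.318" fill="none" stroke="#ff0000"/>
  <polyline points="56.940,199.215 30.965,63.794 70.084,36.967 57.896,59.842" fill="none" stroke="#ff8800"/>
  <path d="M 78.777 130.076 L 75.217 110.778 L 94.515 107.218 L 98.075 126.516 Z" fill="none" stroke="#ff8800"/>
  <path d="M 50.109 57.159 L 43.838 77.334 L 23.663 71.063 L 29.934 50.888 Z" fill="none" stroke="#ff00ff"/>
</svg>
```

; Generated by LaserGRBL
G21
G90
G0 X90.284 Y117.293
M3 S517
G1 X89.514 Y121.165 F1338
G1 X87.321 Y124.447
G1 X84.039 Y126.640
G1 X80.167 Y127.410
G1 X76.295 Y126.640
G1 X73.013 Y124.447
G1 X70.820 Y121.165
G1 X70.050 Y117.293
G1 X70.820 Y113.421
G1 X73.013 Y110.139
G1 X76.295 Y107.946
G1 X80.167 Y107.176
G1 X84.039 Y107.946
G1 X87.321 Y110.139
G1 X89.514 Y113.421
G1 X90.284 Y117.293
M5
G0 X28.692 Y217.059
M3 S738
G1 X24.294 Y217.603 F1042
G1 X21.568 Y221.097
G1 X22.112 Y225.495
G1 X25.606 Y228.221
G1 X30.004 Y227.677
G1 X32.730 Y224.183
G1 X32.186 Y219.785
G1 X28.692 Y217.059
M5
G0 X56.940 Y41.888
M3 S517
G1 X30.965 Y177.309 F1338
G1 X70.084 Y204.136
G1 X57.896 Y181.261
M5
G0 X78.777 Y111.027
M3 S517
G1 X75.217 Y130.325 F1338
G1 X94.515 Y133.885
G1 X98.075 Y114.587
G1 X78.777 Y111.027
M5
G0 X50.109 Y183.944
M3 S320
G1 X43.838 Y163.769 F3415
G1 X23.663 Y170.040
G1 X29.934 Y190.215
G1 X50.109 Y183.944
M5

viewBox `0 0 121.893 241.103` with mm width/height → 1 unit = 1 mm. Flip: y_m = 241.103 − y_svg.

**Shape 1** — `<circle>` circle, stroke `#ff8800` → score (S517, F1338). Machine vertices: (90.284,117.293) → (89.514,121.165) → (87.321,124.447) → (84.039,126.640) → (80.167,127.410) → (76.295,126.640) → (73.013,124.447) → (70.820,121.165) → (70.050,117.293) → (70.820,113.421) → (73.013,110.139) → (76.295,107.946) → (80.167,107.176) → (84.039,107.946) → (87.321,110.139) → (89.514,113.421) → (90.284,117.293). Closed: final G1 returns to the first vertex.

**Shape 2** — `<polygon>` regular polygon, stroke `#ff0000` → cut (S738, F1042). Machine vertices: (28.692,217.059) → (24.294,217.603) → (21.568,221.097) → (22.112,225.495) → (25.606,228.221) → (30.004,227.677) → (32.730,224.183) → (32.186,219.785) → (28.692,217.059). Closed: final G1 returns to the first vertex.

**Shape 3** — `<polyline>` open polyline, stroke `#ff8800` → score (S517, F1338). Machine vertices: (56.940,41.888) → (30.965,177.309) → (70.084,204.136) → (57.896,181.261). Open path.

**Shape 4** — `<path>` regular polygon, stroke `#ff8800` → score (S517, F1338). Machine vertices: (78.777,111.027) → (75.217,130.325) → (94.515,133.885) → (98.075,114.587) → (78.777,111.027). Closed: final G1 returns to the first vertex.

**Shape 5** — `<path>` regular polygon, stroke `#ff00ff` → engrave (S320, F3415). Machine vertices: (50.109,183.944) → (43.838,163.769) → (23.663,170.040) → (29.934,190.215) → (50.109,183.944). Closed: final G1 returns to the first vertex.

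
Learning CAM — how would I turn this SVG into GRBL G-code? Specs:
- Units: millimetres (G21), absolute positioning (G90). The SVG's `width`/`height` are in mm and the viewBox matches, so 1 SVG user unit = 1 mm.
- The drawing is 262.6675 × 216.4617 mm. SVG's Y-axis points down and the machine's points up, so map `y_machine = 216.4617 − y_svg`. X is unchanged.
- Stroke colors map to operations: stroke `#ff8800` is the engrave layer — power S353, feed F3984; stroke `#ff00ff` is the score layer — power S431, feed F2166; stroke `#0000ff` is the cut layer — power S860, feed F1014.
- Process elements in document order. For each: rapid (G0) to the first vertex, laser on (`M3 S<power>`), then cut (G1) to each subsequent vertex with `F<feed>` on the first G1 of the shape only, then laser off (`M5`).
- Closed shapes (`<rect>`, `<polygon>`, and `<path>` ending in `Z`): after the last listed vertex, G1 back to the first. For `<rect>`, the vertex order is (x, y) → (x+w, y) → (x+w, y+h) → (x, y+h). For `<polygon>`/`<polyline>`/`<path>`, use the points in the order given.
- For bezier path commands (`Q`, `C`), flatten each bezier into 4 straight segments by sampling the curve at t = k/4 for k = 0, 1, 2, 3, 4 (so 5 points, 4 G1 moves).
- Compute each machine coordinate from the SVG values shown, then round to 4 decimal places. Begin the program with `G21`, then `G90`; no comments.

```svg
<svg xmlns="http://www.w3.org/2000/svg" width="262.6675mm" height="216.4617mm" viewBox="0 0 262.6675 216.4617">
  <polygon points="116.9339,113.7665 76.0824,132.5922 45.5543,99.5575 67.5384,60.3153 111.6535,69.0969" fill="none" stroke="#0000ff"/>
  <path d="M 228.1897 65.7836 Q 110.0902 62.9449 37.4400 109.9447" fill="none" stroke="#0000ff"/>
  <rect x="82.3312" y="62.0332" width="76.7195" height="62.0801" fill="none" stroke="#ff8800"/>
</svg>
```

viewBox `0 0 262.6675 216.4617` with mm width/height → 1 unit = 1 mm. Flip: y_m = 216.4617 − y_svg.

**Shape 1** — `<polygon>` regular polygon, stroke `#0000ff` → cut (S860, F1014). Machine vertices: (116.9339,102.6952) → (76.0824,83.8695) → (45.5543,116.9042) → (67.5384,156.1464) → (111.6535,147.3648) → (116.9339,102.6952). Closed: final G1 returns to the first vertex.

**Shape 2** — `<path>` quadratic bezier, stroke `#0000ff` → cut (S860, F1014). Control points (SVG): P0=(228.1897,65.7836), P1=(110.0902,62.9449), P2=(37.4400,109.9447); sampled at t=k/4. Machine vertices: (228.1897,150.6781) → (171.9805,148.9825) → (121.4525,141.0572) → (76.6057,126.9020) → (37.4400,106.5170). Open path.

**Shape 3** — `<rect>` rectangle, stroke `#ff8800` → engrave (S353, F3984). Machine vertices: (82.3312,154.4285) → (159.0507,154.4285) → (159.0507,92.3484) → (82.3312,92.3484) → (82.3312,154.4285). Closed: final G1 returns to the first vertex.

G21
G90
G0 X116.9339 Y102.6952
M3 S860
G1 X76.0824 Y83.8695 F1014
G1 X45.5543 Y116.9042
G1 X67.5384 Y156.1464
G1 X111.6535 Y147.3648
G1 X116.9339 Y102.6952
M5
G0 X228.1897 Y150.6781
M3 S860
G1 X171.9805 Y148.9825 F1014
G1 X121.4525 Y141.0572
G1 X76.6057 Y126.9020
G1 X37.4400 Y106.5170
M5
G0 X82.3312 Y154.4285
M3 S353
G1 X159.0507 Y154.4285 F3984
G1 X159.0507 Y92.3484
G1 X82.3312 Y92.3484
G1 X82.3312 Y154.4285
M5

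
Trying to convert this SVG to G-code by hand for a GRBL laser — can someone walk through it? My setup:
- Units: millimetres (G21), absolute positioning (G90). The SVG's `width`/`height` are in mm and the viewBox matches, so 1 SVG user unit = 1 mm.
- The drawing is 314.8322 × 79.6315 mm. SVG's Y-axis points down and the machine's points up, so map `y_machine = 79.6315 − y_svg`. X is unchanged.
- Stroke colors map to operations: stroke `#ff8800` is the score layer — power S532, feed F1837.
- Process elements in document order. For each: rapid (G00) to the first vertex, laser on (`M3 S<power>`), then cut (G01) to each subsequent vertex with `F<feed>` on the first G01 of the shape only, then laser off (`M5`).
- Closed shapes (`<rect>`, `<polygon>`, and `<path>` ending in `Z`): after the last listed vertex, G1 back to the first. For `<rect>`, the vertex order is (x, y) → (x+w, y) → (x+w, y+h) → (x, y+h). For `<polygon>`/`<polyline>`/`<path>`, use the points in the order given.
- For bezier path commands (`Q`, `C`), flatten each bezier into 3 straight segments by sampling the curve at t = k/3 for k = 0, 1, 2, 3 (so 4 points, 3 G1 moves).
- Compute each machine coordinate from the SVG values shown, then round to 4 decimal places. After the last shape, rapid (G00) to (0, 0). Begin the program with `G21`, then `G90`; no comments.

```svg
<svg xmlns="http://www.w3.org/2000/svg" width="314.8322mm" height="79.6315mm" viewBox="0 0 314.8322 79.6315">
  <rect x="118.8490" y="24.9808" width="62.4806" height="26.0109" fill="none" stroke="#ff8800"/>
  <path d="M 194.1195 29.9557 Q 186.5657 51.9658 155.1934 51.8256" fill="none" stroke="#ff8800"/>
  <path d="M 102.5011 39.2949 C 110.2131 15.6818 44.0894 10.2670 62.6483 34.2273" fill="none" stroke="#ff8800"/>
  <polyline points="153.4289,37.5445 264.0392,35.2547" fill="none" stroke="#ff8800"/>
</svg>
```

G21
G90
G00 X118.8490 Y54.6507
M3 S532
G01 X181.3296 Y54.6507 F1837
G01 X181.3296 Y28.6398
G01 X118.8490 Y28.6398
G01 X118.8490 Y54.6507
M5
G00 X194.1195 Y49.6758
M3 S532
G01 X186.4371 Y37.4635 F1837
G01 X173.4618 Y30.1736
G01 X155.1934 Y27.8059
M5
G00 X102.5011 Y40.3366
M3 S532
G01 X91.4722 Y57.4696 F1837
G01 X66.4459 Y59.9868
G01 X62.6483 Y45.4042
M5
G00 X153.4289 Y42.0870
M3 S532
G01 X264.0392 Y44.3768 F1837
M5
G00 X0.0000 Y0.0000

viewBox `0 0 314.8322 79.6315` with mm width/height → 1 unit = 1 mm. Flip: y_m = 79.6315 − y_svg.

**Shape 1** — `<rect>` rectangle, stroke `#ff8800` → score (S532, F1837). Machine vertices: (118.8490,54.6507) → (181.3296,54.6507) → (181.3296,28.6398) → (118.8490,28.6398) → (118.8490,54.6507). Closed: final G1 returns to the first vertex.

**Shape 2** — `<path>` quadratic bezier, stroke `#ff8800` → score (S532, F1837). Control points (SVG): P0=(194.1195,29.9557), P1=(186.5657,51.9658), P2=(155.1934,51.8256); sampled at t=k/3. Machine vertices: (194.1195,49.6758) → (186.4371,37.4635) → (173.4618,30.1736) → (155.1934,27.8059). Open path.

**Shape 3** — `<path>` cubic bezier, stroke `#ff8800` → score (S532, F1837). Control points (SVG): P0=(102.5011,39.2949), P1=(110.2131,15.6818), P2=(44.0894,10.2670), P3=(62.6483,34.2273); sampled at t=k/3. Machine vertices: (102.5011,40.3366) → (91.4722,57.4696) → (66.4459,59.9868) → (62.6483,45.4042). Open path.

**Shape 4** — `<polyline>` line segment, stroke `#ff8800` → score (S532, F1837). Machine vertices: (153.4289,42.0870) → (264.0392,44.3768). Open path.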